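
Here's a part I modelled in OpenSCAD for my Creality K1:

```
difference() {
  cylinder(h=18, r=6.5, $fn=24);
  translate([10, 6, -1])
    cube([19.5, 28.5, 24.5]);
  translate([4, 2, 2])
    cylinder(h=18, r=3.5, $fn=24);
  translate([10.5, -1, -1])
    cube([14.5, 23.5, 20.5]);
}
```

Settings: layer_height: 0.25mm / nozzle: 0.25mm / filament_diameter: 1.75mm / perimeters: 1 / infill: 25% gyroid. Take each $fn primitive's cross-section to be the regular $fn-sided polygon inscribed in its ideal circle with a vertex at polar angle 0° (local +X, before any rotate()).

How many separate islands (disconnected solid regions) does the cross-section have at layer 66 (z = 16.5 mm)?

1

At z = 16.5 mm: the r=6.5 cylinder gives a regular 24-gon of circumradius 6.5 (constant along its height); the 19.5×28.5 cube at (10, 6) contributes its full rectangle; the cylinder at (4, 2): section is a regular 24-gon, circumradius r=3.5; the 14.5×23.5 cube at (10.5, -1) contributes its full rectangle; After the difference (first − rest): starting from the r=6.5 cylinder, the 19.5×28.5 cube at (10, 6) misses the remaining region (no effect); the r=3.5 cylinder at (4, 2) partially overlaps it — only the 30.49 mm² overlap (of its 38.05 mm²) is removed, clipping the outline; the 14.5×23.5 cube at (10.5, -1) misses the remaining region (no effect) — 1 connected region. Overall, the cross-section is a single solid region. Island count = 1.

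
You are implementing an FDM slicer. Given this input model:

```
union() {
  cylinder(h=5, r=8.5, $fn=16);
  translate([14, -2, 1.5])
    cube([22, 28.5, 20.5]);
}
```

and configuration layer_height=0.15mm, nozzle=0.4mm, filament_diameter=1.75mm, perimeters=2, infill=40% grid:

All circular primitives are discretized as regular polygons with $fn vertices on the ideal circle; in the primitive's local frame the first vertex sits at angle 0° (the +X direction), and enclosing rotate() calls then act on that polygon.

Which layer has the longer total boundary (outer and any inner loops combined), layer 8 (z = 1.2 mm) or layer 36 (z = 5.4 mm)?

Layer 8 (z = 1.2): the r=8.5 cylinder gives a regular 16-gon of circumradius 8.5 (constant along its height) (perimeter = 2·16·8.500·sin(180°/16) = 53.06 mm); the cube at (14, -2) is not intersected at this z (z outside [1.5, 22]); Combining (union): only the r=8.5 cylinder is present, so the union is just that shape — boundary = 53.06 mm. So its perimeter = 53.06 mm. Layer 36 (z = 5.4): the cylinder does not reach this height (z outside [0, 5]); the cube at (14, -2) (footprint 22×28.5) is included at this height (perimeter 101.00 mm); Taking the union: only the 22×28.5 cube at (14, -2) is present, so the union is just that shape — boundary = 101.00 mm. So its perimeter = 101.00 mm. Layer 36 is larger (101.00 vs 53.06 mm).

layer 36 (z = 5.4 mm)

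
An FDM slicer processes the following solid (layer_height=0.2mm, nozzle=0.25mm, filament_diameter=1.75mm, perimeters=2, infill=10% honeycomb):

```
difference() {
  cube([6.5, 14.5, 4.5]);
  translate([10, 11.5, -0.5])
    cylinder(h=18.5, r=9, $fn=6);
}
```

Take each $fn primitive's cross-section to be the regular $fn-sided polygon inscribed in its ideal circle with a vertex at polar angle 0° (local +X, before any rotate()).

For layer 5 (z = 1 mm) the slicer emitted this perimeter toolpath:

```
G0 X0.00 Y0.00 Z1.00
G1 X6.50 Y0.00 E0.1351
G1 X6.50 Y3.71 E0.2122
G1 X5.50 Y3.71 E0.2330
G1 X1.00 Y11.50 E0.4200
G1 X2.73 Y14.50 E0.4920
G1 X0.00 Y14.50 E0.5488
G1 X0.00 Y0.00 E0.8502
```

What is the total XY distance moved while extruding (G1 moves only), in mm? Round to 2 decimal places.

Sum the Euclidean lengths of each G1 segment: total = 40.90 mm.

40.90 mm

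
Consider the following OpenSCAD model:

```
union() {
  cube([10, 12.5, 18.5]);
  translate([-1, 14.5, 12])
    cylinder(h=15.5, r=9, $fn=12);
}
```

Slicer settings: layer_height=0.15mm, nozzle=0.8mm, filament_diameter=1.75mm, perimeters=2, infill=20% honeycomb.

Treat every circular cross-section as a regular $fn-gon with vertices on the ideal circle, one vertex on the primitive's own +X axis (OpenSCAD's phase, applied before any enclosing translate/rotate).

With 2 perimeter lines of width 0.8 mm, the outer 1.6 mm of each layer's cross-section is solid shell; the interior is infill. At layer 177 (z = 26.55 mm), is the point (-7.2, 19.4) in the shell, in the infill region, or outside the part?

At z = 26.55 mm: the cube is not intersected at this z (z outside [0, 18.5]); the cylinder at (-1, 14.5): section is a regular 12-gon, circumradius r=9; Combining (union): only the r=9 cylinder at (-1, 14.5) is present, so the union is just that shape — 1 connected region. Overall, the cross-section is a single solid region. The nearest boundary edge runs (-5.50, 22.29)→(-8.79, 19.00); distance from the point to it = 0.84 mm. The point is inside the cross-section, 0.84 mm from the nearest boundary — within the 1.6 mm shell band (2 × 0.8).

shell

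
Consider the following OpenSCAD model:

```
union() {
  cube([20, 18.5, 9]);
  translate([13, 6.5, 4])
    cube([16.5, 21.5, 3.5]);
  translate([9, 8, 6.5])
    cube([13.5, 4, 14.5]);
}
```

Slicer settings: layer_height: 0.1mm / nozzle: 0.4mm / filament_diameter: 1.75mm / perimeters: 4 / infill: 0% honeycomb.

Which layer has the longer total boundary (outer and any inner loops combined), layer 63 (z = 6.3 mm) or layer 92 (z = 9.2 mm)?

Layer 63 (z = 6.3): the cube (footprint 20×18.5) is included at this height (perimeter 77.00 mm); the cube at (13, 6.5) (footprint 16.5×21.5) is included at this height (perimeter 76.00 mm); the cube at (9, 8) does not reach this height (z outside [6.5, 21]); Merging all regions: the regions partially overlap (shared area 84.00 mm²), so the edge portions inside another operand are dropped and the merged outline is re-measured after clipping — boundary = 115.00 mm. So its perimeter = 115.00 mm. Layer 92 (z = 9.2): the cube does not reach this height (z outside [0, 9]); the cube at (13, 6.5) is absent (z outside [4, 7.5]); the cube at (9, 8) (footprint 13.5×4) is included at this height (perimeter 35.00 mm); Merging all regions: only the 13.5×4 cube at (9, 8) is present, so the union is just that shape — boundary = 35.00 mm. So its perimeter = 35.00 mm. Layer 63 is larger (115.00 vs 35.00 mm).

layer 63 (z = 6.3 mm)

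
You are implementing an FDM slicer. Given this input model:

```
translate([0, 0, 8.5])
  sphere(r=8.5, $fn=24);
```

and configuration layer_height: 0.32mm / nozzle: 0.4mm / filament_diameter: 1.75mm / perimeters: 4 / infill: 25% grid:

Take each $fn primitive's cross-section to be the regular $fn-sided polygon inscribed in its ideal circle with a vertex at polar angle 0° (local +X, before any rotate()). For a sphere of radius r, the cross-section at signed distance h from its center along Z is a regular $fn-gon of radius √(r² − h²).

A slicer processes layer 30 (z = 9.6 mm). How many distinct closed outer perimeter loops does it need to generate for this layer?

1

At z = 9.6 mm: the r=8.5 sphere contributes a regular 24-gon of circumradius √(8.5²−1.1²) = 8.429. The result has 1 disconnected region.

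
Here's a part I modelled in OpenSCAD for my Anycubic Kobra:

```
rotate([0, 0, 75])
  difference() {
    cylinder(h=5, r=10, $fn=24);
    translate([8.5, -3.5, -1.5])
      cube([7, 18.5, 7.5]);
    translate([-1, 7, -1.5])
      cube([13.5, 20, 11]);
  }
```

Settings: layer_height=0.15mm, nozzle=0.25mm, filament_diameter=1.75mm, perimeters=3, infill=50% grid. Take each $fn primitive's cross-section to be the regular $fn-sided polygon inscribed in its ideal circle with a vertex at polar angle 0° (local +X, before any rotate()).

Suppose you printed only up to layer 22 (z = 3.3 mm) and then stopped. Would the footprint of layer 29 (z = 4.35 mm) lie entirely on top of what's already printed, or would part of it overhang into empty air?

Compare the two slices. At z = 3.3: the r=10 cylinder contributes a regular 24-gon of circumradius 10 (area = (24/2)·10.000²·sin(360°/24) = 310.58 mm²); the 7×18.5 cube at (8.5, -3.5) contributes its full rectangle (area 129.50 mm²); the cube at (-1, 7) (footprint 13.5×20) is included at this height (area 270.00 mm²); Subtracting the remaining from the first: starting from the r=10 cylinder (310.58 mm²), the 7×18.5 cube at (8.5, -3.5) partially overlaps it — only the 9.38 mm² overlap (of its 129.50 mm²) is removed, clipping the outline; the 13.5×20 cube at (-1, 7) partially overlaps it — only the 17.26 mm² overlap (of its 270.00 mm²) is removed, clipping the outline — area = 283.95 mm²; (whole slice rotated 75° about Z — lengths, areas and connectivity unchanged). At z = 4.35: the r=10 cylinder gives a regular 24-gon of circumradius 10 (constant along its height) (area = (24/2)·10.000²·sin(360°/24) = 310.58 mm²); the cube at (8.5, -3.5) is present — its section is the full 7×18.5 rectangle (area 129.50 mm²); the cube at (-1, 7) (footprint 13.5×20) is included at this height (area 270.00 mm²); Subtracting the remaining from the first: starting from the r=10 cylinder (310.58 mm²), the 7×18.5 cube at (8.5, -3.5) partially overlaps it — only the 9.38 mm² overlap (of its 129.50 mm²) is removed, clipping the outline; the 13.5×20 cube at (-1, 7) partially overlaps it — only the 17.26 mm² overlap (of its 270.00 mm²) is removed, clipping the outline — area = 283.95 mm²; (whole slice rotated 75° about Z — lengths, areas and connectivity unchanged). Checking containment: the cross-section at z = 4.35 is a subset of the cross-section at z = 3.3.

entirely on top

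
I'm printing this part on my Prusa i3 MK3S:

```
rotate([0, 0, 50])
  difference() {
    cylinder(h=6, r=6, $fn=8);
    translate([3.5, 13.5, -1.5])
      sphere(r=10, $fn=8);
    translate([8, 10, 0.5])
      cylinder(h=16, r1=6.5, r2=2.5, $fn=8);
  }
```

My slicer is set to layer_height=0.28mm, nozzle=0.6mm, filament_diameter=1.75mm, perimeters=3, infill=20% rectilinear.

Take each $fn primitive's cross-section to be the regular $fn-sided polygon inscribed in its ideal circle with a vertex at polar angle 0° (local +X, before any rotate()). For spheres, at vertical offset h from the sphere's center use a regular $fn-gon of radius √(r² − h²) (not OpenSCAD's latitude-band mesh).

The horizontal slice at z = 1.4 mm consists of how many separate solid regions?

1

At z = 1.4 mm: the r=6 cylinder gives a regular 8-gon of circumradius 6 (constant along its height); the r=10 sphere at (3.5, 13.5) slices to a regular 8-gon of circumradius 9.570 (√(r²−h²) with h=2.9 from center); the cone at (8, 10): at t=0.056 of its height the radius interpolates to r₁+(r₂−r₁)t = 6.275, giving a regular 8-gon of that circumradius; After the difference (first − rest): starting from the r=6 cylinder, the r=10 sphere at (3.5, 13.5) partially overlaps it — only the 2.64 mm² overlap (of its 259.06 mm²) is removed, clipping the outline; the cone at (8, 10) misses the remaining region (no effect) — 1 connected region; (rotated 50° about Z; rotation is an isometry so areas/perimeters/island counts are preserved). The result has 1 disconnected region.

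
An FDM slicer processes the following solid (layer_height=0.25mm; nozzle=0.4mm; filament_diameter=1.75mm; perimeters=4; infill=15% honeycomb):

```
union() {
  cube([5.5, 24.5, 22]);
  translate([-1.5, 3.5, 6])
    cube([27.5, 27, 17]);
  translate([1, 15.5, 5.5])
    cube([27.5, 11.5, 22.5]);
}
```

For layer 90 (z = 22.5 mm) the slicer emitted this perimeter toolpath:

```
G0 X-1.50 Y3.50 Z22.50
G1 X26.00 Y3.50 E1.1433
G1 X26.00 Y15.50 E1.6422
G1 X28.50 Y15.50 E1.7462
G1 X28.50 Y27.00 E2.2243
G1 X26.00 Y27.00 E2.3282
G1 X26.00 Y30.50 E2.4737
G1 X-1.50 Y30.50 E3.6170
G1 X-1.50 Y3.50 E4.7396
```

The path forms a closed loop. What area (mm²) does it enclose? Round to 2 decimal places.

771.25 mm²

Apply the shoelace formula to the sequence of (X, Y) vertices; enclosed area = 771.25 mm².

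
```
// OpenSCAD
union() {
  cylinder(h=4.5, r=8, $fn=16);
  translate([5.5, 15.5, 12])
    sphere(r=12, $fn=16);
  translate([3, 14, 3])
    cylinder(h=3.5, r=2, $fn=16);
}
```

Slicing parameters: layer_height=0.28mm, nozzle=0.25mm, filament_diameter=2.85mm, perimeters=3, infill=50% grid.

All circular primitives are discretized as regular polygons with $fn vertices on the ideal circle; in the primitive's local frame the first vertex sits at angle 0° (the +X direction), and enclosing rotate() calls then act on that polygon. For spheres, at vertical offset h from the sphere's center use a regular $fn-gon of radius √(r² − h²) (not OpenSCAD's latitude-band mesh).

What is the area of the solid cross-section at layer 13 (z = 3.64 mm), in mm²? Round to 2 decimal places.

422.81 mm²

At z = 3.64 mm: the cylinder: section is a regular 16-gon, circumradius r=8 (area = (16/2)·8.000²·sin(360°/16) = 195.93 mm²); the sphere at (5.5, 15.5): section is a regular 16-gon, circumradius = √(r²−h²) = √(12²−8.36²) = 8.609 (area = (16/2)·8.609²·sin(360°/16) = 226.89 mm²); the cylinder at (3, 14): section is a regular 16-gon, circumradius r=2 (area = (16/2)·2.000²·sin(360°/16) = 12.25 mm²); Combining (union): the regions partially overlap — summed areas 435.07 mm² minus the doubly-counted overlap 12.26 mm² gives 422.81 mm² — area = 422.81 mm². Overall, the cross-section is a single solid region. Net area = 422.81 mm².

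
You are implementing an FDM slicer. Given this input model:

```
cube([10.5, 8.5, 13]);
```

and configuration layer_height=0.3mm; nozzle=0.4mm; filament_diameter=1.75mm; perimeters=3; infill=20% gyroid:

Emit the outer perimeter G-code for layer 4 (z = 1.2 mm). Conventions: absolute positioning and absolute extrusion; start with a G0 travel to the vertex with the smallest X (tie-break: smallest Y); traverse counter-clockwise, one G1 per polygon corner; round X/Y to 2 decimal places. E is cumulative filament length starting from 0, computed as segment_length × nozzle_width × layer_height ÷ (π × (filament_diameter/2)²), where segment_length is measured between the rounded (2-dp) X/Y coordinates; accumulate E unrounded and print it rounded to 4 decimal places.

At z = 1.2 mm: the cube is present — its section is the full 10.5×8.5 rectangle. The outline is a single polygon with 4 vertices. Extrusion per mm of travel: 0.4 × 0.3 / (π × 0.875²) = 0.049890. Accumulating E over each segment gives final E = 1.8958.

G0 X0.00 Y0.00 Z1.20
G1 X10.50 Y0.00 E0.5238
G1 X10.50 Y8.50 E0.9479
G1 X0.00 Y8.50 E1.4718
G1 X0.00 Y0.00 E1.8958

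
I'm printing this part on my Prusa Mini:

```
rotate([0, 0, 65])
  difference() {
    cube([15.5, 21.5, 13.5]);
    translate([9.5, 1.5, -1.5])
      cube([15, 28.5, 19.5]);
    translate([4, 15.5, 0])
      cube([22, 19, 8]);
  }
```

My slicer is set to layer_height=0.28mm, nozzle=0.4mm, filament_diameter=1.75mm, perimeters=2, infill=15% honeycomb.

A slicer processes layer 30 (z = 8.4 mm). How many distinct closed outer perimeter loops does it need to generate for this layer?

1

At z = 8.4 mm: the 15.5×21.5 cube contributes its full rectangle; the cube at (9.5, 1.5) (footprint 15×28.5) is included at this height; the cube at (4, 15.5) is not intersected at this z (z outside [0, 8]); Taking the first minus the rest: starting from the 15.5×21.5 cube, the 15×28.5 cube at (9.5, 1.5) partially overlaps it — only the 120.00 mm² overlap (of its 427.50 mm²) is removed, clipping the outline — 1 connected region; (whole slice rotated 65° about Z — lengths, areas and connectivity unchanged). The result has 1 disconnected region.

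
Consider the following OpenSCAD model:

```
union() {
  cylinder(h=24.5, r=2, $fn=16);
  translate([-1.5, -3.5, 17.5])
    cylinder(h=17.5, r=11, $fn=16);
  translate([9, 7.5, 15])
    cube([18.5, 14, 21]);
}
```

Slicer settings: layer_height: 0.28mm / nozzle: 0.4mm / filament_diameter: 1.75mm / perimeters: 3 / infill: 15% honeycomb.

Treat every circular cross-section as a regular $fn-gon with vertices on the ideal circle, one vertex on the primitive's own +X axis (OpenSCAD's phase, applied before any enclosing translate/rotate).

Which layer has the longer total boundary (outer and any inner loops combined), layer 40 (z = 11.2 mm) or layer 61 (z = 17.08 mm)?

Layer 40 (z = 11.2): the cylinder: section is a regular 16-gon, circumradius r=2 (perimeter = 2·16·2.000·sin(180°/16) = 12.49 mm); the cylinder at (-1.5, -3.5) is not intersected at this z (z outside [17.5, 35]); the cube at (9, 7.5) is not intersected at this z (z outside [15, 36]); Merging all regions: only the r=2 cylinder is present, so the union is just that shape — boundary = 12.49 mm. So its perimeter = 12.49 mm. Layer 61 (z = 17.08): the cylinder: section is a regular 16-gon, circumradius r=2 (perimeter = 2·16·2.000·sin(180°/16) = 12.49 mm); the cylinder at (-1.5, -3.5) does not reach this height (z outside [17.5, 35]); the 18.5×14 cube at (9, 7.5) contributes its full rectangle (perimeter 65.00 mm); Taking the union: the 2 present regions are separate (no shared area or edge), so areas and boundary lengths simply add and each stays a separate island — boundary = 77.49 mm. So its perimeter = 77.49 mm. Layer 61 is larger (77.49 vs 12.49 mm).

layer 61 (z = 17.08 mm)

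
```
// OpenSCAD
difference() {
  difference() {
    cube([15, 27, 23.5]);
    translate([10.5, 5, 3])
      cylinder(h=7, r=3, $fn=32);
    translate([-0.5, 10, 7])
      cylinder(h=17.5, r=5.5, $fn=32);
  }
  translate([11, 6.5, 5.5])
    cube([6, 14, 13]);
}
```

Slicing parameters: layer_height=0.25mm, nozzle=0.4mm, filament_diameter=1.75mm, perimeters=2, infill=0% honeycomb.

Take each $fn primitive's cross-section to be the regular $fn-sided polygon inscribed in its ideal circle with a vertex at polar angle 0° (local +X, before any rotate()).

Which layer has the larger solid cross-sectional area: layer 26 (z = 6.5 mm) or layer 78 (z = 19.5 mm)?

layer 78 (z = 19.5 mm)

Layer 26 (z = 6.5): the cube (footprint 15×27) is included at this height (area 405.00 mm²); the r=3 cylinder at (10.5, 5) gives a regular 32-gon of circumradius 3 (constant along its height) (area = (32/2)·3.000²·sin(360°/32) = 28.09 mm²); the cylinder at (-0.5, 10) is not intersected at this z (z outside [7, 24.5]); Taking the first minus the rest: starting from the 15×27 cube (405.00 mm²), the r=3 cylinder at (10.5, 5) lies wholly inside it (removes its full 28.09 mm² and its 18.82 mm outline becomes a hole wall) — area = 376.91 mm²; the cube at (11, 6.5) is present — its section is the full 6×14 rectangle (area 84.00 mm²); After the difference (first − rest): starting from the result so far (376.91 mm²), the 6×14 cube at (11, 6.5) partially overlaps it — only the 54.00 mm² overlap (of its 84.00 mm²) is removed, clipping the outline — area = 322.90 mm². So its area = 322.90 mm². Layer 78 (z = 19.5): the cube (footprint 15×27) is included at this height (area 405.00 mm²); the cylinder at (10.5, 5) is not intersected at this z (z outside [3, 10]); the cylinder at (-0.5, 10): section is a regular 32-gon, circumradius r=5.5 (area = (32/2)·5.500²·sin(360°/32) = 94.42 mm²); Taking the first minus the rest: starting from the 15×27 cube (405.00 mm²), the r=5.5 cylinder at (-0.5, 10) partially overlaps it — only the 41.74 mm² overlap (of its 94.42 mm²) is removed, clipping the outline — area = 363.26 mm²; the cube at (11, 6.5) does not reach this height (z outside [5.5, 18.5]); Taking the first minus the rest: none of the subtracted shapes is present at this height, so that combined region is unchanged — area = 363.26 mm². So its area = 363.26 mm². Layer 78 is larger (363.26 vs 322.90 mm²).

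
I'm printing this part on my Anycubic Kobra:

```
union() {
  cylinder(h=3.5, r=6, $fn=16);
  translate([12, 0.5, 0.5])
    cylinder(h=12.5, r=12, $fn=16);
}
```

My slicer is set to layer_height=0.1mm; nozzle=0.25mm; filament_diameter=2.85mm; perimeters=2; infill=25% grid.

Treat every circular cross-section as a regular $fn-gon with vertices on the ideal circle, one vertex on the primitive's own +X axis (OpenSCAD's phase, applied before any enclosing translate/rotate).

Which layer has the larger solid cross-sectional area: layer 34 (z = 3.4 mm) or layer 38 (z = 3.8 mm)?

layer 34 (z = 3.4 mm)

Layer 34 (z = 3.4): the cylinder: section is a regular 16-gon, circumradius r=6 (area = (16/2)·6.000²·sin(360°/16) = 110.21 mm²); the r=12 cylinder at (12, 0.5) contributes a regular 16-gon of circumradius 12 (area = (16/2)·12.000²·sin(360°/16) = 440.85 mm²); Combining (union): the regions partially overlap — summed areas 551.06 mm² minus the doubly-counted overlap 47.47 mm² gives 503.59 mm² — area = 503.59 mm². So its area = 503.59 mm². Layer 38 (z = 3.8): the cylinder is not intersected at this z (z outside [0, 3.5]); the r=12 cylinder at (12, 0.5) gives a regular 16-gon of circumradius 12 (constant along its height) (area = (16/2)·12.000²·sin(360°/16) = 440.85 mm²); Merging all regions: only the r=12 cylinder at (12, 0.5) is present, so the union is just that shape — area = 440.85 mm². So its area = 440.85 mm². Layer 34 is larger (503.59 vs 440.85 mm²).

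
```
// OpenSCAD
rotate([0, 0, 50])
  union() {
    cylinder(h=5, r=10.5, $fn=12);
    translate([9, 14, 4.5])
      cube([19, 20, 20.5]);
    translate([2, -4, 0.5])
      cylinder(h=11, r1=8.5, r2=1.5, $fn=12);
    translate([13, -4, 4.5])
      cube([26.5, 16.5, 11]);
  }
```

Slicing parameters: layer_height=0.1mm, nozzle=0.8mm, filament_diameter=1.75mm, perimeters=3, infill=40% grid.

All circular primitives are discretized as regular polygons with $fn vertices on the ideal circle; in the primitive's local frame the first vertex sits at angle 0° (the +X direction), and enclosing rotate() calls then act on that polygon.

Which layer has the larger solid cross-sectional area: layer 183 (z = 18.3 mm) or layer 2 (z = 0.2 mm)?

layer 183 (z = 18.3 mm)

Layer 183 (z = 18.3): the cylinder does not reach this height (z outside [0, 5]); the 19×20 cube at (9, 14) contributes its full rectangle (area 380.00 mm²); the cone at (2, -4) does not reach this height (z outside [0.5, 11.5]); the cube at (13, -4) does not reach this height (z outside [4.5, 15.5]); Taking the union: only the 19×20 cube at (9, 14) is present, so the union is just that shape — area = 380.00 mm²; (whole slice rotated 50° about Z — lengths, areas and connectivity unchanged). So its area = 380.00 mm². Layer 2 (z = 0.2): the r=10.5 cylinder contributes a regular 12-gon of circumradius 10.5 (area = (12/2)·10.500²·sin(360°/12) = 330.75 mm²); the cube at (9, 14) does not reach this height (z outside [4.5, 25]); the cone at (2, -4) is absent (z outside [0.5, 11.5]); the cube at (13, -4) is not intersected at this z (z outside [4.5, 15.5]); Merging all regions: only the r=10.5 cylinder is present, so the union is just that shape — area = 330.75 mm²; (whole slice rotated 50° about Z — lengths, areas and connectivity unchanged). So its area = 330.75 mm². Layer 183 is larger (380.00 vs 330.75 mm²).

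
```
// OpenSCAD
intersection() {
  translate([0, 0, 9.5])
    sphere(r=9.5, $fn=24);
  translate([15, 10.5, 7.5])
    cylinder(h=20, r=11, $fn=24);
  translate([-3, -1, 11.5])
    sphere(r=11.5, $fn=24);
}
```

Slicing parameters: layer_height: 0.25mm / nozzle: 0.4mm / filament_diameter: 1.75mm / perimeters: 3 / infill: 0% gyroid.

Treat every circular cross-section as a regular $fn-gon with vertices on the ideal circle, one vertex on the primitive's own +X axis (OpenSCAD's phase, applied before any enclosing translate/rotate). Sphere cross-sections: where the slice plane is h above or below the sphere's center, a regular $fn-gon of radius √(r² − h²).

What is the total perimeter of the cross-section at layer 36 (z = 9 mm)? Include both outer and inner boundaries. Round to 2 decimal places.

At z = 9 mm: the r=9.5 sphere slices to a regular 24-gon of circumradius 9.487 (√(r²−h²) with h=0.5 from center) (perimeter = 2·24·9.487·sin(180°/24) = 59.44 mm); the cylinder at (15, 10.5): section is a regular 24-gon, circumradius r=11 (perimeter = 2·24·11.000·sin(180°/24) = 68.92 mm); the sphere at (-3, -1): section is a regular 24-gon, circumradius = √(r²−h²) = √(11.5²−2.5²) = 11.225 (perimeter = 2·24·11.225·sin(180°/24) = 70.33 mm); After intersecting: the r=11 cylinder at (15, 10.5) partially overlaps the r=9.5 sphere; clipping to the common part keeps 12.37 mm²; the r=11.5 sphere at (-3, -1) partially overlaps the running intersection; clipping to the common part keeps 2.80 mm² — boundary = 11.63 mm. Overall, the cross-section is a single solid region. Total boundary length (outer) = 11.63 mm.

11.63 mm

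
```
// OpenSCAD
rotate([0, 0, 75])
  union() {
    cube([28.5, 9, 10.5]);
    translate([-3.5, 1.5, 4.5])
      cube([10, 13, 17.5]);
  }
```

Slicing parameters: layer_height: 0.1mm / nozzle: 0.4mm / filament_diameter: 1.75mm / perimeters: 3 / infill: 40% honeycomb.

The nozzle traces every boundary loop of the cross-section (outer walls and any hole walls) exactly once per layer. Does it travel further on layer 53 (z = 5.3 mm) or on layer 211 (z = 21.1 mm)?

layer 53 (z = 5.3 mm)

Layer 53 (z = 5.3): the cube is present — its section is the full 28.5×9 rectangle (perimeter 75.00 mm); the cube at (-3.5, 1.5) is present — its section is the full 10×13 rectangle (perimeter 46.00 mm); Merging all regions: the regions partially overlap (shared area 48.75 mm²), so the edge portions inside another operand are dropped and the merged outline is re-measured after clipping — boundary = 93.00 mm; (rotated 75° about Z; rotation is an isometry so areas/perimeters/island counts are preserved). So its perimeter = 93.00 mm. Layer 211 (z = 21.1): the cube is not intersected at this z (z outside [0, 10.5]); the cube at (-3.5, 1.5) (footprint 10×13) is included at this height (perimeter 46.00 mm); Combining (union): only the 10×13 cube at (-3.5, 1.5) is present, so the union is just that shape — boundary = 46.00 mm; (rotated 75° about Z; rotation is an isometry so areas/perimeters/island counts are preserved). So its perimeter = 46.00 mm. Layer 53 is larger (93.00 vs 46.00 mm).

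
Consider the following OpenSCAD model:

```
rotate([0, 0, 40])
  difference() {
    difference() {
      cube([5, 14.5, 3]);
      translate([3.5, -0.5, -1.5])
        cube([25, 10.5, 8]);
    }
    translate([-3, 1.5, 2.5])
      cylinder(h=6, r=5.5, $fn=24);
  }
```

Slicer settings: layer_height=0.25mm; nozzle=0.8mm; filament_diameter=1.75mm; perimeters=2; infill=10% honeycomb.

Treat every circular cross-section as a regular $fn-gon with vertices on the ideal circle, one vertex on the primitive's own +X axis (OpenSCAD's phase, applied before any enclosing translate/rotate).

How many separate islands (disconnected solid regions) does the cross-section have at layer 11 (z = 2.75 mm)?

At z = 2.75 mm: the 5×14.5 cube contributes its full rectangle; the 25×10.5 cube at (3.5, -0.5) contributes its full rectangle; Taking the first minus the rest: starting from the 5×14.5 cube, the 25×10.5 cube at (3.5, -0.5) partially overlaps it — only the 15.00 mm² overlap (of its 262.50 mm²) is removed, clipping the outline — 1 connected region; the cylinder at (-3, 1.5): section is a regular 24-gon, circumradius r=5.5; After the difference (first − rest): starting from that combined region, the r=5.5 cylinder at (-3, 1.5) partially overlaps it — only the 11.54 mm² overlap (of its 93.95 mm²) is removed, clipping the outline — 1 connected region; (rotated 40° about Z; rotation is an isometry so areas/perimeters/island counts are preserved). Overall, the cross-section is a single solid region. Island count = 1.

1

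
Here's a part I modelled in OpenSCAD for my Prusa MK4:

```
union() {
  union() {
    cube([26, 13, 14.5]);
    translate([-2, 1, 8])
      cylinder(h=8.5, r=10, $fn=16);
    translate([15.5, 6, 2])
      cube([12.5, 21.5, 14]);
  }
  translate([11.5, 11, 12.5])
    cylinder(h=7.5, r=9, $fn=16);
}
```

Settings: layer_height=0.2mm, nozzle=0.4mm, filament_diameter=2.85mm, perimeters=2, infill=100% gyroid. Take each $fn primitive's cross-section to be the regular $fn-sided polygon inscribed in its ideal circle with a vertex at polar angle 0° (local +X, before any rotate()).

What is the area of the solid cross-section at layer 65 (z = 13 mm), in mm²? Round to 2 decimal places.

At z = 13 mm: the cube (footprint 26×13) is included at this height (area 338.00 mm²); the r=10 cylinder at (-2, 1) gives a regular 16-gon of circumradius 10 (constant along its height) (area = (16/2)·10.000²·sin(360°/16) = 306.15 mm²); the 12.5×21.5 cube at (15.5, 6) contributes its full rectangle (area 268.75 mm²); Combining (union): the regions partially overlap — summed areas 912.90 mm² minus the doubly-counted overlap 138.34 mm² gives 774.56 mm² — area = 774.56 mm²; the r=9 cylinder at (11.5, 11) contributes a regular 16-gon of circumradius 9 (area = (16/2)·9.000²·sin(360°/16) = 247.98 mm²); Taking the union: the regions partially overlap — summed areas 1022.54 mm² minus the doubly-counted overlap 177.25 mm² gives 845.29 mm² — area = 845.29 mm². Overall, the cross-section is a single solid region. Net area = 845.29 mm².

845.29 mm²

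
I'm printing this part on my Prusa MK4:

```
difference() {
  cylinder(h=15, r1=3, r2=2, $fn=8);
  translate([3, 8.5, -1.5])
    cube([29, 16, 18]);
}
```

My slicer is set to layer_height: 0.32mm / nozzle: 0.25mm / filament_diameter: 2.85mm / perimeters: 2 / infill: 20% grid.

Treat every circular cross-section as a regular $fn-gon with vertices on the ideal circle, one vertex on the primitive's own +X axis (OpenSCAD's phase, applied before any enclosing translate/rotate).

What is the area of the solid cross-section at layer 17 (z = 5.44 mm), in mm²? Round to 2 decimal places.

At z = 5.44 mm: the cone: at t=0.363 of its height the radius interpolates to r₁+(r₂−r₁)t = 2.637, giving a regular 8-gon of that circumradius (area = (8/2)·2.637²·sin(360°/8) = 19.67 mm²); the cube at (3, 8.5) (footprint 29×16) is included at this height (area 464.00 mm²); Taking the first minus the rest: starting from the cone (19.67 mm²), the 29×16 cube at (3, 8.5) misses the remaining region (no effect) — area = 19.67 mm². Overall, the cross-section is a single solid region. Net area = 19.67 mm².

19.67 mm²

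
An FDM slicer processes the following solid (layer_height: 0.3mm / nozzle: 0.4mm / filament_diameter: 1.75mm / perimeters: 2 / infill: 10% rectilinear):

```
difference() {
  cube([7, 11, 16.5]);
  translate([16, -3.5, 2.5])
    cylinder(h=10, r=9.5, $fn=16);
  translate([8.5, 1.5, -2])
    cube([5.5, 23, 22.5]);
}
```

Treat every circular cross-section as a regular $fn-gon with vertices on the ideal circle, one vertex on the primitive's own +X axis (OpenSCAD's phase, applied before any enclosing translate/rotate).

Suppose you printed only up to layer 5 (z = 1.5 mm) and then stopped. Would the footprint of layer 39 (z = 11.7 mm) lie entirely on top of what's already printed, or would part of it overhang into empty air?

Compare the two slices. At z = 1.5: the cube is present — its section is the full 7×11 rectangle (area 77.00 mm²); the cylinder at (16, -3.5) does not reach this height (z outside [2.5, 12.5]); the cube at (8.5, 1.5) is present — its section is the full 5.5×23 rectangle (area 126.50 mm²); Subtracting the remaining from the first: starting from the 7×11 cube (77.00 mm²), the 5.5×23 cube at (8.5, 1.5) misses the remaining region (no effect) — area = 77.00 mm². At z = 11.7: the cube (footprint 7×11) is included at this height (area 77.00 mm²); the cylinder at (16, -3.5): section is a regular 16-gon, circumradius r=9.5 (area = (16/2)·9.500²·sin(360°/16) = 276.30 mm²); the 5.5×23 cube at (8.5, 1.5) contributes its full rectangle (area 126.50 mm²); After the difference (first − rest): starting from the 7×11 cube (77.00 mm²), the r=9.5 cylinder at (16, -3.5) misses the remaining region (no effect); the 5.5×23 cube at (8.5, 1.5) misses the remaining region (no effect) — area = 77.00 mm². Checking containment: the cross-section at z = 11.7 is a subset of the cross-section at z = 1.5.

entirely on top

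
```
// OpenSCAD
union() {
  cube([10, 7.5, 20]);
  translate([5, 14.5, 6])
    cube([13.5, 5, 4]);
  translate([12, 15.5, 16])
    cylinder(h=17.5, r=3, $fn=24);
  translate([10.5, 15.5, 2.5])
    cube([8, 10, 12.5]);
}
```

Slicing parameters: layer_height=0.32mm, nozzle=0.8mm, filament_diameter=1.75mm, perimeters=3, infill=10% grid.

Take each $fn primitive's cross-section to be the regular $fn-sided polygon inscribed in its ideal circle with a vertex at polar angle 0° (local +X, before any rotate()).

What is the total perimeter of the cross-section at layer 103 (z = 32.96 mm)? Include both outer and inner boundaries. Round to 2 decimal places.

At z = 32.96 mm: the cube does not reach this height (z outside [0, 20]); the cube at (5, 14.5) is not intersected at this z (z outside [6, 10]); the cylinder at (12, 15.5): section is a regular 24-gon, circumradius r=3 (perimeter = 2·24·3.000·sin(180°/24) = 18.80 mm); the cube at (10.5, 15.5) is absent (z outside [2.5, 15]); Combining (union): only the r=3 cylinder at (12, 15.5) is present, so the union is just that shape — boundary = 18.80 mm. Overall, the cross-section is a single solid region. Total boundary length (outer) = 18.80 mm.

18.80 mm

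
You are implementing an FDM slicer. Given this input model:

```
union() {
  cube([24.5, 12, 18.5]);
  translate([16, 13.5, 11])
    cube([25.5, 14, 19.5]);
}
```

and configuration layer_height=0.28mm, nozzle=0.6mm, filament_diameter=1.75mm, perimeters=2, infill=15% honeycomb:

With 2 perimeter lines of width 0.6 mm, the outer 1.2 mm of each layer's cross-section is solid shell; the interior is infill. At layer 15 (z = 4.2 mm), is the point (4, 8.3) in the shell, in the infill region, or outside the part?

At z = 4.2 mm: the 24.5×12 cube contributes its full rectangle; the cube at (16, 13.5) does not reach this height (z outside [11, 30.5]); Combining (union): only the 24.5×12 cube is present, so the union is just that shape — 1 connected region. Overall, the cross-section is a single solid region. The nearest boundary edge runs (24.50, 12.00)→(0.00, 12.00); distance from the point to it = 3.70 mm. The point is inside the cross-section and 3.70 mm from the nearest boundary — more than the 1.2 mm shell width (2 × 0.6), so it's in the infill interior.

infill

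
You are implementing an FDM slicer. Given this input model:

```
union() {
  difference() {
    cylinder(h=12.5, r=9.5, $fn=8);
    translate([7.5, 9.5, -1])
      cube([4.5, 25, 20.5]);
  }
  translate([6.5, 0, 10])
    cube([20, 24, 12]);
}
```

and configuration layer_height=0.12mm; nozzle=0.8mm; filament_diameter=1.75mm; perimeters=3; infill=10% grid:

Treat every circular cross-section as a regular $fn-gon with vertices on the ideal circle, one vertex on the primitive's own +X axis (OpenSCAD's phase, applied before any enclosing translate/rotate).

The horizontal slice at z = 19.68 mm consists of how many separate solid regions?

At z = 19.68 mm: the cylinder is absent (z outside [0, 12.5]); the cube at (7.5, 9.5) is absent (z outside [-1, 19.5]); Subtracting the remaining from the first: the first operand is absent here, so nothing remains; the cube at (6.5, 0) is present — its section is the full 20×24 rectangle; Combining (union): only the 20×24 cube at (6.5, 0) is present, so the union is just that shape — 1 connected region. The result has 1 disconnected region.

1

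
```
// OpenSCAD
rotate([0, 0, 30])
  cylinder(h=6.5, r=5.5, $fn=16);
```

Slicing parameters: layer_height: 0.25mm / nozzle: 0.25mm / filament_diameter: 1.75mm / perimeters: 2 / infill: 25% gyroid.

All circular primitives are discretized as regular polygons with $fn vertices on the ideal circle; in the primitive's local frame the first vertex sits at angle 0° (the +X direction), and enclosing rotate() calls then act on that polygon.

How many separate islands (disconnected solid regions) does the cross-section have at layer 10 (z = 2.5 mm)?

1

At z = 2.5 mm: the r=5.5 cylinder contributes a regular 16-gon of circumradius 5.5; (whole slice rotated 30° about Z — lengths, areas and connectivity unchanged). Overall, the cross-section is a single solid region. Island count = 1.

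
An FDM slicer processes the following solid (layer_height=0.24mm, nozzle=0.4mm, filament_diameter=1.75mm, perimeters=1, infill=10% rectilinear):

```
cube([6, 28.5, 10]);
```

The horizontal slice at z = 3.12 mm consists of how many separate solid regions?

1

At z = 3.12 mm: the cube (footprint 6×28.5) is included at this height. The result has 1 disconnected region.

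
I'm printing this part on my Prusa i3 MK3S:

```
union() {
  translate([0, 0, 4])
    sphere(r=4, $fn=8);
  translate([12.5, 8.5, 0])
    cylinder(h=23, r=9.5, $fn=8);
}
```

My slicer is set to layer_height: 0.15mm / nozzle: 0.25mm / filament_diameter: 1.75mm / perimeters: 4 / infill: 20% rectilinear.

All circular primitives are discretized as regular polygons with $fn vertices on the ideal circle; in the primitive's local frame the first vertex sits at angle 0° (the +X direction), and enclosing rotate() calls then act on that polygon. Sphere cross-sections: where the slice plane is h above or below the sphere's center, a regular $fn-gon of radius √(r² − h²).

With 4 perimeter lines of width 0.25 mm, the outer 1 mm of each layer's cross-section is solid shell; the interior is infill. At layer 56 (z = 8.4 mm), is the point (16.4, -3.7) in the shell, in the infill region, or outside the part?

At z = 8.4 mm: the sphere does not reach this height (|z−center|=4.400 > r=4); the r=9.5 cylinder at (12.5, 8.5) contributes a regular 8-gon of circumradius 9.5; Merging all regions: only the r=9.5 cylinder at (12.5, 8.5) is present, so the union is just that shape — 1 connected region. Overall, the cross-section is a single solid region. The nearest boundary edge runs (12.50, -1.00)→(19.22, 1.78); distance from the point to it = 3.99 mm. The point is not inside any of the regions above, so it lies outside the cross-section (3.99 mm from the nearest boundary).

outside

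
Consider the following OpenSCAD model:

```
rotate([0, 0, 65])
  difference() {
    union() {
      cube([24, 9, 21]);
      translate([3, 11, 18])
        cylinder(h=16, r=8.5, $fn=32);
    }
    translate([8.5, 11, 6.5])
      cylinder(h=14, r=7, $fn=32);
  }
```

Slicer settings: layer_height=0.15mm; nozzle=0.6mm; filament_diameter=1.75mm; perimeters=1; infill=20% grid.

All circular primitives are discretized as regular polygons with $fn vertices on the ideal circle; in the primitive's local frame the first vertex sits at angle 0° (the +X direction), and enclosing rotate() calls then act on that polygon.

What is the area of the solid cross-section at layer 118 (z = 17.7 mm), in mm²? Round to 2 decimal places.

167.05 mm²

At z = 17.7 mm: the cube (footprint 24×9) is included at this height (area 216.00 mm²); the cylinder at (3, 11) is absent (z outside [18, 34]); Merging all regions: only the 24×9 cube is present, so the union is just that shape — area = 216.00 mm²; the cylinder at (8.5, 11): section is a regular 32-gon, circumradius r=7 (area = (32/2)·7.000²·sin(360°/32) = 152.95 mm²); Taking the first minus the rest: starting from that combined region (216.00 mm²), the r=7 cylinder at (8.5, 11) partially overlaps it — only the 48.95 mm² overlap (of its 152.95 mm²) is removed, clipping the outline — area = 167.05 mm²; (rotated 65° about Z; rotation is an isometry so areas/perimeters/island counts are preserved). Overall, the cross-section is a single solid region. Net area = 167.05 mm².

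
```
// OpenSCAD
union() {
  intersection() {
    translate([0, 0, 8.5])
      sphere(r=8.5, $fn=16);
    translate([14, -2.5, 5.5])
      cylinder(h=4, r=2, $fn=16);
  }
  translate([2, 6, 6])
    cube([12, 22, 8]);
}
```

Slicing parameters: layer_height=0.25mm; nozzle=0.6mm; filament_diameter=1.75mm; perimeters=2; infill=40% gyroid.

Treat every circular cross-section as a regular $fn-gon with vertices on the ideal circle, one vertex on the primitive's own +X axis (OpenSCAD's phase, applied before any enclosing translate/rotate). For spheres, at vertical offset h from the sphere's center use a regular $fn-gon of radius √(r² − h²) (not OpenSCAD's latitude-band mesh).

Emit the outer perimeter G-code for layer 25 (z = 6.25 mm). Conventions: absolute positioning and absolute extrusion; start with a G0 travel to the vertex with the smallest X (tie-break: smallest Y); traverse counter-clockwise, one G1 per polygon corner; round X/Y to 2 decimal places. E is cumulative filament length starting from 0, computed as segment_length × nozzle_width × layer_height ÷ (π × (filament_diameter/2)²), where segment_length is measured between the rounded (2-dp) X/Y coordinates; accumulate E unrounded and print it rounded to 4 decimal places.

G0 X2.00 Y6.00 Z6.25
G1 X14.00 Y6.00 E0.7484
G1 X14.00 Y28.00 E2.1203
G1 X2.00 Y28.00 E2.8687
G1 X2.00 Y6.00 E4.2407

At z = 6.25 mm: the r=8.5 sphere slices to a regular 16-gon of circumradius 8.197 (√(r²−h²) with h=2.25 from center); the r=2 cylinder at (14, -2.5) contributes a regular 16-gon of circumradius 2; After intersecting: the r=2 cylinder at (14, -2.5) does not overlap the r=8.5 sphere (empty) — nothing remains; the cube at (2, 6) is present — its section is the full 12×22 rectangle; Merging all regions: only the 12×22 cube at (2, 6) is present, so the union is just that shape — 1 connected region. The outline is a single polygon with 4 vertices. Extrusion per mm of travel: 0.6 × 0.25 / (π × 0.875²) = 0.062363. Accumulating E over each segment gives final E = 4.2407.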